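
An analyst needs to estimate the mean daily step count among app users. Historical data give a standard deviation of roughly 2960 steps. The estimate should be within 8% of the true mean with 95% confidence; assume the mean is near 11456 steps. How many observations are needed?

For a mean, the margin of error is E = z·σ/√n, so n = (zσ/E)².
At 95% confidence, z = 1.960.
E = 8% of 11456 = 916.5 steps.
n = (1.960 × 2960 / 916.5)² = 40.07
Round up: n = 41.

41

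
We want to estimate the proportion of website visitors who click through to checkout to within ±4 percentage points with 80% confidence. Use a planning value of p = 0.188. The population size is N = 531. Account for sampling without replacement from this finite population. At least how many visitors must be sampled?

For a proportion with margin E = 0.04 at 80% confidence, z = 1.282.
n = p̂(1−p̂)(z/E)² = 0.188 × 0.812 × (1.282/0.04)² = 156.81 — call this n₀.
Finite-population correction with N = 531: n = n₀ / (1 + (n₀−1)/N) = 156.81 / 1.293 = 121.28
Round up: n = 122.

n = 122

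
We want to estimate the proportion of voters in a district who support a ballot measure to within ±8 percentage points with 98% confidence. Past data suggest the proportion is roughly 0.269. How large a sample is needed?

For a proportion with margin E = 0.08 at 98% confidence, z = 2.326.
n = p̂(1−p̂)(z/E)² = 0.269 × 0.731 × (2.326/0.08)² = 166.23
Round up: n = 167.

n = 167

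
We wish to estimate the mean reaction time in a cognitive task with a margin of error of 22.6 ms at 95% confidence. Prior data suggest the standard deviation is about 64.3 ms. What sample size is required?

For a mean, the margin of error is E = z·σ/√n, so n = (zσ/E)².
At 95% confidence, z = 1.960.
n = (1.960 × 64.3 / 22.6)² = 31.10
Round up: n = 32.

32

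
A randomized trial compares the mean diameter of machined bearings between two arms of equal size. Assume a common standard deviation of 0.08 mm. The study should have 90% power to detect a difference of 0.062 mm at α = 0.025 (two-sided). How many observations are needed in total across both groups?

84 total

For two equal groups, n per group = 2·((z_{α/2} + z_β)·σ/δ)².
z_{α/2} = 2.241; z_β = 1.282 (power 90%).
n = 2 × (3.523 × 0.08 / 0.062)² = 2 × 20.66 = 41.32
Round up: n = 42 per group.
Total across both groups: 2 × 42 = 84.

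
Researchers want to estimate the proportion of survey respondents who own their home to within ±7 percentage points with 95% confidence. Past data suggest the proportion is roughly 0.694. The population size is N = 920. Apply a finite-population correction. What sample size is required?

For a proportion with margin E = 0.07 at 95% confidence, z = 1.960.
n = p̂(1−p̂)(z/E)² = 0.694 × 0.306 × (1.960/0.07)² = 166.49 — call this n₀.
Finite-population correction with N = 920: n = n₀ / (1 + (n₀−1)/N) = 166.49 / 1.18 = 141.09
Round up: n = 142.

n = 142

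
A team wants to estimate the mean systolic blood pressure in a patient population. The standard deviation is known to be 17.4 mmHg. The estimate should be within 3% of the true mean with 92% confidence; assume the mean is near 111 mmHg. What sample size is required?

For a mean, the margin of error is E = z·σ/√n, so n = (zσ/E)².
At 92% confidence, z = 1.751.
E = 3% of 111 = 3.33 mmHg.
n = (1.751 × 17.4 / 3.33)² = 83.71
Round up: n = 84.

84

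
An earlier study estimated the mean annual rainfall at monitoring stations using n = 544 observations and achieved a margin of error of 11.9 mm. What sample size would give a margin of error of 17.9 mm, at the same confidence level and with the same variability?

241

Margin of error scales as 1/√n, so n₂ = n₁·(E₁/E₂)².
n₂ = 544 × (11.9/17.9)² = 544 × 0.442 = 240.45
Round up: n₂ = 241.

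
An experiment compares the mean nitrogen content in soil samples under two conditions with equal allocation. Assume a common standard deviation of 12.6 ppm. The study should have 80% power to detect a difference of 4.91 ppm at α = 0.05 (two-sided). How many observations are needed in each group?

For two equal groups, n per group = 2·((z_{α/2} + z_β)·σ/δ)².
z_{α/2} = 1.960; z_β = 0.842 (power 80%).
n = 2 × (2.802 × 12.6 / 4.91)² = 2 × 51.70 = 103.40
Round up: n = 104 per group.

104 per group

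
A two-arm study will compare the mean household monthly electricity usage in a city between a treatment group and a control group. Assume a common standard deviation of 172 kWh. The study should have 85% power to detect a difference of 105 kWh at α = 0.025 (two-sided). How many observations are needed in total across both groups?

For two equal groups, n per group = 2·((z_{α/2} + z_β)·σ/δ)².
z_{α/2} = 2.241; z_β = 1.036 (power 85%).
n = 2 × (3.277 × 172 / 105)² = 2 × 28.82 = 57.64
Round up: n = 58 per group.
Total across both groups: 2 × 58 = 116.

116 total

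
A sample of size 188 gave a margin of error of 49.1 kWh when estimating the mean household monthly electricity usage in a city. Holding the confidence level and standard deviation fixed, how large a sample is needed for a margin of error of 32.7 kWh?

Margin of error scales as 1/√n, so n₂ = n₁·(E₁/E₂)².
n₂ = 188 × (49.1/32.7)² = 188 × 2.255 = 423.94
Round up: n₂ = 424.

n = 424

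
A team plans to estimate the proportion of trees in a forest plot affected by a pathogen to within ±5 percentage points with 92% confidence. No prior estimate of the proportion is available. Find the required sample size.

307

For a proportion with margin E = 0.05 at 92% confidence, z = 1.751.
With no prior estimate, use p = 0.5, which maximizes p(1−p) at 0.25.
n = 0.25 × (z/E)² = 0.25 × (1.751/0.05)² = 306.60
Round up: n = 307.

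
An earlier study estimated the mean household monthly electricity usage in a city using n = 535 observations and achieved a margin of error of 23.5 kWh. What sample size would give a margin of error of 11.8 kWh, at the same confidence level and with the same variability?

Margin of error scales as 1/√n, so n₂ = n₁·(E₁/E₂)².
n₂ = 535 × (23.5/11.8)² = 535 × 3.966 = 2121.81
Round up: n₂ = 2122.

2122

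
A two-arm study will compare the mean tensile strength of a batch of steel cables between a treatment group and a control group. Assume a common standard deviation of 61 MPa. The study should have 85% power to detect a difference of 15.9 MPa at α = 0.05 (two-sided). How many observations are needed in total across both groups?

530 total

For two equal groups, n per group = 2·((z_{α/2} + z_β)·σ/δ)².
z_{α/2} = 1.960; z_β = 1.036 (power 85%).
n = 2 × (2.996 × 61 / 15.9)² = 2 × 132.11 = 264.22
Round up: n = 265 per group.
Total across both groups: 2 × 265 = 530.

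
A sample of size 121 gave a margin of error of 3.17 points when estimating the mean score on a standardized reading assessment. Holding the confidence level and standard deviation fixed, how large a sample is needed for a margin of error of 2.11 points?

274

Margin of error scales as 1/√n, so n₂ = n₁·(E₁/E₂)².
n₂ = 121 × (3.17/2.11)² = 121 × 2.257 = 273.10
Round up: n₂ = 274.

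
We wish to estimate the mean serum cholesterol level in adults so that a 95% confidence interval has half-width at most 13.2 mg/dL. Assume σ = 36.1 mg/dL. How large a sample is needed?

For a mean, the margin of error is E = z·σ/√n, so n = (zσ/E)².
At 95% confidence, z = 1.960.
n = (1.960 × 36.1 / 13.2)² = 28.73
Round up: n = 29.

29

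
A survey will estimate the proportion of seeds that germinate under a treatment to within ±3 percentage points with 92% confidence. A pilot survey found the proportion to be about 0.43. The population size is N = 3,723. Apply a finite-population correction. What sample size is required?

683

For a proportion with margin E = 0.03 at 92% confidence, z = 1.751.
n = p̂(1−p̂)(z/E)² = 0.43 × 0.57 × (1.751/0.03)² = 834.97 — call this n₀.
Finite-population correction with N = 3,723: n = n₀ / (1 + (n₀−1)/N) = 834.97 / 1.224 = 682.17
Round up: n = 683.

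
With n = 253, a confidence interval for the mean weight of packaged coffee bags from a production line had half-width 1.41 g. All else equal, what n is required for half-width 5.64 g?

16

Margin of error scales as 1/√n, so n₂ = n₁·(E₁/E₂)².
n₂ = 253 × (1.41/5.64)² = 253 × 0.0625 = 15.81
Round up: n₂ = 16.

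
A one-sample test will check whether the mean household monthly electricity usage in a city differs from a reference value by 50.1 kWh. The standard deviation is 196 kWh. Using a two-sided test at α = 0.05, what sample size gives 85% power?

n = 138

For a one-sample z-test, n = ((z_{α/2} + z_β)·σ/δ)².
z_{α/2} = 1.960 (two-sided α = 0.05); z_β = 1.036 (power 85% → β = 0.15).
n = (2.996 × 196 / 50.1)² = 137.38
Round up: n = 138.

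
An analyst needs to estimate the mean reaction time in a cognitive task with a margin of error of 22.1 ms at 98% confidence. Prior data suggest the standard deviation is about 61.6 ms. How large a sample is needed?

For a mean, the margin of error is E = z·σ/√n, so n = (zσ/E)².
At 98% confidence, z = 2.326.
n = (2.326 × 61.6 / 22.1)² = 42.03
Round up: n = 43.

43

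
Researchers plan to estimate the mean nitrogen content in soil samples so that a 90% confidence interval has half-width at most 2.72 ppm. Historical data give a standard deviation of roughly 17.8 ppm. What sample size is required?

For a mean, the margin of error is E = z·σ/√n, so n = (zσ/E)².
At 90% confidence, z = 1.645.
n = (1.645 × 17.8 / 2.72)² = 115.89
Round up: n = 116.

n = 116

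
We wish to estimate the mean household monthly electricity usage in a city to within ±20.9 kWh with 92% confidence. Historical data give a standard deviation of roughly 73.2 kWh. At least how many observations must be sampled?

For a mean, the margin of error is E = z·σ/√n, so n = (zσ/E)².
At 92% confidence, z = 1.751.
n = (1.751 × 73.2 / 20.9)² = 37.61
Round up: n = 38.

38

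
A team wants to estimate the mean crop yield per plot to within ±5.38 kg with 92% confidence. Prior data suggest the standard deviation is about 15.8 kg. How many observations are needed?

For a mean, the margin of error is E = z·σ/√n, so n = (zσ/E)².
At 92% confidence, z = 1.751.
n = (1.751 × 15.8 / 5.38)² = 26.44
Round up: n = 27.

27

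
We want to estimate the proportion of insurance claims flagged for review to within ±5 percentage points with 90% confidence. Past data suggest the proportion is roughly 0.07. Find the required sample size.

For a proportion with margin E = 0.05 at 90% confidence, z = 1.645.
n = p̂(1−p̂)(z/E)² = 0.07 × 0.93 × (1.645/0.05)² = 70.46
Round up: n = 71.

71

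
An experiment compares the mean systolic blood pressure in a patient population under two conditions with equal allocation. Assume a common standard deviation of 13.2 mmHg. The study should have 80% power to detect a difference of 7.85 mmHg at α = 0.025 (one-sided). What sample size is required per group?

For two equal groups, n per group = 2·((z_α + z_β)·σ/δ)².
z_α = 1.960; z_β = 0.842 (power 80%).
n = 2 × (2.802 × 13.2 / 7.85)² = 2 × 22.20 = 44.40
Round up: n = 45 per group.

45 per group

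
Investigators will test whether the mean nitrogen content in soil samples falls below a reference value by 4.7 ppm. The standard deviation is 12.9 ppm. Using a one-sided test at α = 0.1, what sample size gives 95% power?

65

For a one-sample z-test, n = ((z_α + z_β)·σ/δ)².
z_α = 1.282 (one-sided α = 0.1); z_β = 1.645 (power 95% → β = 0.05).
n = (2.927 × 12.9 / 4.7)² = 64.54
Round up: n = 65.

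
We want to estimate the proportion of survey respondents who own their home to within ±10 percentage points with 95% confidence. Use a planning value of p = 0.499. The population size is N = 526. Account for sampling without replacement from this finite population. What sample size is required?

82

For a proportion with margin E = 0.1 at 95% confidence, z = 1.960.
n = p̂(1−p̂)(z/E)² = 0.499 × 0.501 × (1.960/0.1)² = 96.04 — call this n₀.
Finite-population correction with N = 526: n = n₀ / (1 + (n₀−1)/N) = 96.04 / 1.181 = 81.32
Round up: n = 82.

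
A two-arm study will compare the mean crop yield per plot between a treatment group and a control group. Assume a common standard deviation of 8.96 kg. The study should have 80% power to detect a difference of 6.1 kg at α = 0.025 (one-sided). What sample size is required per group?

For two equal groups, n per group = 2·((z_α + z_β)·σ/δ)².
z_α = 1.960; z_β = 0.842 (power 80%).
n = 2 × (2.802 × 8.96 / 6.1)² = 2 × 16.94 = 33.88
Round up: n = 34 per group.

34 per group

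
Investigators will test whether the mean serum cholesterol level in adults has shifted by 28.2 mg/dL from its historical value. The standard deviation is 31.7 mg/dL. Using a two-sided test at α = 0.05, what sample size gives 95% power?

For a one-sample z-test, n = ((z_{α/2} + z_β)·σ/δ)².
z_{α/2} = 1.960 (two-sided α = 0.05); z_β = 1.645 (power 95% → β = 0.05).
n = (3.605 × 31.7 / 28.2)² = 16.42
Round up: n = 17.

17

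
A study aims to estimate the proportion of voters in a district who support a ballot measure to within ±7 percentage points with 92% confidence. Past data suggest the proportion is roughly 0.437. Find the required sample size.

n = 154

For a proportion with margin E = 0.07 at 92% confidence, z = 1.751.
n = p̂(1−p̂)(z/E)² = 0.437 × 0.563 × (1.751/0.07)² = 153.95
Round up: n = 154.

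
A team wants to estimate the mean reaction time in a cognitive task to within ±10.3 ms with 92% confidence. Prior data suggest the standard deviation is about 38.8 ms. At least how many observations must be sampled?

44

For a mean, the margin of error is E = z·σ/√n, so n = (zσ/E)².
At 92% confidence, z = 1.751.
n = (1.751 × 38.8 / 10.3)² = 43.51
Round up: n = 44.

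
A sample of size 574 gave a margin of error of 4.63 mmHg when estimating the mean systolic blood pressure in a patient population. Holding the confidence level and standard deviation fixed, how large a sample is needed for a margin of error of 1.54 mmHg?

5189

Margin of error scales as 1/√n, so n₂ = n₁·(E₁/E₂)².
n₂ = 574 × (4.63/1.54)² = 574 × 9.039 = 5188.39
Round up: n₂ = 5189.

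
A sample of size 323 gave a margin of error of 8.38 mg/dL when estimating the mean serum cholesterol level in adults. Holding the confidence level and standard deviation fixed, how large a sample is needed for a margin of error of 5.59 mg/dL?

Margin of error scales as 1/√n, so n₂ = n₁·(E₁/E₂)².
n₂ = 323 × (8.38/5.59)² = 323 × 2.247 = 725.78
Round up: n₂ = 726.

726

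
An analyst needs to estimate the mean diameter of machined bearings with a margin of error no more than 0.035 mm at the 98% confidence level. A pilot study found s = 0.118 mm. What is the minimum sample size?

For a mean, the margin of error is E = z·σ/√n, so n = (zσ/E)².
At 98% confidence, z = 2.326.
n = (2.326 × 0.118 / 0.035)² = 61.50
Round up: n = 62.

62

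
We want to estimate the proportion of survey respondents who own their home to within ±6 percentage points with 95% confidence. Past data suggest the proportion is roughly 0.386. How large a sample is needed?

For a proportion with margin E = 0.06 at 95% confidence, z = 1.960.
n = p̂(1−p̂)(z/E)² = 0.386 × 0.614 × (1.960/0.06)² = 252.91
Round up: n = 253.

253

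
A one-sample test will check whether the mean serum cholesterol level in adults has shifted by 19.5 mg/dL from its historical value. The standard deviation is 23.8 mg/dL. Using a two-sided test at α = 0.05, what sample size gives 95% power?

n = 20

For a one-sample z-test, n = ((z_{α/2} + z_β)·σ/δ)².
z_{α/2} = 1.960 (two-sided α = 0.05); z_β = 1.645 (power 95% → β = 0.05).
n = (3.605 × 23.8 / 19.5)² = 19.36
Round up: n = 20.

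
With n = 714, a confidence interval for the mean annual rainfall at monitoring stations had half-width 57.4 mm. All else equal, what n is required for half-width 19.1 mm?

6449

Margin of error scales as 1/√n, so n₂ = n₁·(E₁/E₂)².
n₂ = 714 × (57.4/19.1)² = 714 × 9.031 = 6448.13
Round up: n₂ = 6449.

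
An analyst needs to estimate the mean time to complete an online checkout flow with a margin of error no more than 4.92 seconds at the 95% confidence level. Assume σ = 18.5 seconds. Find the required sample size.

55

For a mean, the margin of error is E = z·σ/√n, so n = (zσ/E)².
At 95% confidence, z = 1.960.
n = (1.960 × 18.5 / 4.92)² = 54.32
Round up: n = 55.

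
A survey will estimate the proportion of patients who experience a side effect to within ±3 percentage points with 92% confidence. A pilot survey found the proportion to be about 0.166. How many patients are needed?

n = 472

For a proportion with margin E = 0.03 at 92% confidence, z = 1.751.
n = p̂(1−p̂)(z/E)² = 0.166 × 0.834 × (1.751/0.03)² = 471.63
Round up: n = 472.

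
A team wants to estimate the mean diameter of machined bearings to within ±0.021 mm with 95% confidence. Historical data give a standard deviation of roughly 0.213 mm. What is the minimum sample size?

For a mean, the margin of error is E = z·σ/√n, so n = (zσ/E)².
At 95% confidence, z = 1.960.
n = (1.960 × 0.213 / 0.021)² = 395.21
Round up: n = 396.

396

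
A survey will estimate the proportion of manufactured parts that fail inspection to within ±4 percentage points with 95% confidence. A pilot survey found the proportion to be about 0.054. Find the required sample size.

For a proportion with margin E = 0.04 at 95% confidence, z = 1.960.
n = p̂(1−p̂)(z/E)² = 0.054 × 0.946 × (1.960/0.04)² = 122.65
Round up: n = 123.

n = 123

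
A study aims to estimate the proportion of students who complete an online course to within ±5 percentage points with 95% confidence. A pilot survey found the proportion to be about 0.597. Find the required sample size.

For a proportion with margin E = 0.05 at 95% confidence, z = 1.960.
n = p̂(1−p̂)(z/E)² = 0.597 × 0.403 × (1.960/0.05)² = 369.70
Round up: n = 370.

n = 370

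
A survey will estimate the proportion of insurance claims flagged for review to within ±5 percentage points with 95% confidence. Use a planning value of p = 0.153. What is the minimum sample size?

200

For a proportion with margin E = 0.05 at 95% confidence, z = 1.960.
n = p̂(1−p̂)(z/E)² = 0.153 × 0.847 × (1.960/0.05)² = 199.13
Round up: n = 200.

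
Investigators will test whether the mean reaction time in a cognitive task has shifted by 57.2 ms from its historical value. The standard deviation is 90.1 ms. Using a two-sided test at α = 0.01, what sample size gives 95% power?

For a one-sample z-test, n = ((z_{α/2} + z_β)·σ/δ)².
z_{α/2} = 2.576 (two-sided α = 0.01); z_β = 1.645 (power 95% → β = 0.05).
n = (4.221 × 90.1 / 57.2)² = 44.21
Round up: n = 45.

45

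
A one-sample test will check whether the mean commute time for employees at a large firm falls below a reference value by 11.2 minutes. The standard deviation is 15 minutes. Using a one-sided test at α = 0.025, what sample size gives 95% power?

For a one-sample z-test, n = ((z_α + z_β)·σ/δ)².
z_α = 1.960 (one-sided α = 0.025); z_β = 1.645 (power 95% → β = 0.05).
n = (3.605 × 15 / 11.2)² = 23.31
Round up: n = 24.

n = 24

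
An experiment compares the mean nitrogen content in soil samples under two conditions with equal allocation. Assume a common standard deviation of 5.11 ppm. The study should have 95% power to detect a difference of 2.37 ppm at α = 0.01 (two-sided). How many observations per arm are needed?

For two equal groups, n per group = 2·((z_{α/2} + z_β)·σ/δ)².
z_{α/2} = 2.576; z_β = 1.645 (power 95%).
n = 2 × (4.221 × 5.11 / 2.37)² = 2 × 82.83 = 165.66
Round up: n = 166 per group.

166 per group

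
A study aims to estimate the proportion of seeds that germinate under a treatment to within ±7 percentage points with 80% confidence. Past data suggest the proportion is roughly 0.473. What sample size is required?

For a proportion with margin E = 0.07 at 80% confidence, z = 1.282.
n = p̂(1−p̂)(z/E)² = 0.473 × 0.527 × (1.282/0.07)² = 83.61
Round up: n = 84.

n = 84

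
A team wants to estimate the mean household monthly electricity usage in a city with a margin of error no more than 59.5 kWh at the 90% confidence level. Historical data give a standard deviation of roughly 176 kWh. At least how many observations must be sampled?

For a mean, the margin of error is E = z·σ/√n, so n = (zσ/E)².
At 90% confidence, z = 1.645.
n = (1.645 × 176 / 59.5)² = 23.68
Round up: n = 24.

24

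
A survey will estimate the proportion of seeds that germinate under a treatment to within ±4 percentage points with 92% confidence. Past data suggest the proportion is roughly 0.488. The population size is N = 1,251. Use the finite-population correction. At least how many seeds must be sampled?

For a proportion with margin E = 0.04 at 92% confidence, z = 1.751.
n = p̂(1−p̂)(z/E)² = 0.488 × 0.512 × (1.751/0.04)² = 478.79 — call this n₀.
Finite-population correction with N = 1,251: n = n₀ / (1 + (n₀−1)/N) = 478.79 / 1.382 = 346.45
Round up: n = 347.

347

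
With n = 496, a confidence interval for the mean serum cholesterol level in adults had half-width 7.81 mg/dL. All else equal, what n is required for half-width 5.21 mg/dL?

n = 1115

Margin of error scales as 1/√n, so n₂ = n₁·(E₁/E₂)².
n₂ = 496 × (7.81/5.21)² = 496 × 2.247 = 1114.51
Round up: n₂ = 1115.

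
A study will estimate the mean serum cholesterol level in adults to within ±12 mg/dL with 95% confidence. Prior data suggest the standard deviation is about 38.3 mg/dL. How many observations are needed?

40

For a mean, the margin of error is E = z·σ/√n, so n = (zσ/E)².
At 95% confidence, z = 1.960.
n = (1.960 × 38.3 / 12)² = 39.13
Round up: n = 40.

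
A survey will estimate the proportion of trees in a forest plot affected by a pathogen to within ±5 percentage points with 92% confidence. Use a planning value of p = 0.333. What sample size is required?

For a proportion with margin E = 0.05 at 92% confidence, z = 1.751.
n = p̂(1−p̂)(z/E)² = 0.333 × 0.667 × (1.751/0.05)² = 272.40
Round up: n = 273.

273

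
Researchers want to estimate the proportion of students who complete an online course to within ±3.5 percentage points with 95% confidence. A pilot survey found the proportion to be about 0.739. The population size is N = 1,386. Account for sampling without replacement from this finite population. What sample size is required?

For a proportion with margin E = 0.035 at 95% confidence, z = 1.960.
n = p̂(1−p̂)(z/E)² = 0.739 × 0.261 × (1.960/0.035)² = 604.87 — call this n₀.
Finite-population correction with N = 1,386: n = n₀ / (1 + (n₀−1)/N) = 604.87 / 1.436 = 421.22
Round up: n = 422.

422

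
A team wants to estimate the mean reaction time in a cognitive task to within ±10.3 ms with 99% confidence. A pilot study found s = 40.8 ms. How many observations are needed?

105

For a mean, the margin of error is E = z·σ/√n, so n = (zσ/E)².
At 99% confidence, z = 2.576.
n = (2.576 × 40.8 / 10.3)² = 104.12
Round up: n = 105.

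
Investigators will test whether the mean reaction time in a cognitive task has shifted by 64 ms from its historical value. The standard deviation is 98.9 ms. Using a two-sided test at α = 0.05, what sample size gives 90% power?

26

For a one-sample z-test, n = ((z_{α/2} + z_β)·σ/δ)².
z_{α/2} = 1.960 (two-sided α = 0.05); z_β = 1.282 (power 90% → β = 0.1).
n = (3.242 × 98.9 / 64)² = 25.10
Round up: n = 26.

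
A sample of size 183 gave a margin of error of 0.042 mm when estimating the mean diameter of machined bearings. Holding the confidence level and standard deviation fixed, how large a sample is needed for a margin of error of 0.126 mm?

n = 21

Margin of error scales as 1/√n, so n₂ = n₁·(E₁/E₂)².
n₂ = 183 × (0.042/0.126)² = 183 × 0.1111 = 20.33
Round up: n₂ = 21.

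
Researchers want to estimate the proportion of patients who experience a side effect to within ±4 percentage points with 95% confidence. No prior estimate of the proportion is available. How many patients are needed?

For a proportion with margin E = 0.04 at 95% confidence, z = 1.960.
With no prior estimate, use p = 0.5, which maximizes p(1−p) at 0.25.
n = 0.25 × (z/E)² = 0.25 × (1.960/0.04)² = 600.25
Round up: n = 601.

601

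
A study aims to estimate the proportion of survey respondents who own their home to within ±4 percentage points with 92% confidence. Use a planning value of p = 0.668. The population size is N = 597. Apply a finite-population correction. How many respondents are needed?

For a proportion with margin E = 0.04 at 92% confidence, z = 1.751.
n = p̂(1−p̂)(z/E)² = 0.668 × 0.332 × (1.751/0.04)² = 424.98 — call this n₀.
Finite-population correction with N = 597: n = n₀ / (1 + (n₀−1)/N) = 424.98 / 1.71 = 248.53
Round up: n = 249.

249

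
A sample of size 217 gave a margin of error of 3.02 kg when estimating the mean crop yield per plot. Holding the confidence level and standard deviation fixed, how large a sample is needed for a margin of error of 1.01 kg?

1941

Margin of error scales as 1/√n, so n₂ = n₁·(E₁/E₂)².
n₂ = 217 × (3.02/1.01)² = 217 × 8.941 = 1940.20
Round up: n₂ = 1941.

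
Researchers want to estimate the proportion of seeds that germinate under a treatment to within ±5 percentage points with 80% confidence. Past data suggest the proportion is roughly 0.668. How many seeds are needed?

146

For a proportion with margin E = 0.05 at 80% confidence, z = 1.282.
n = p̂(1−p̂)(z/E)² = 0.668 × 0.332 × (1.282/0.05)² = 145.80
Round up: n = 146.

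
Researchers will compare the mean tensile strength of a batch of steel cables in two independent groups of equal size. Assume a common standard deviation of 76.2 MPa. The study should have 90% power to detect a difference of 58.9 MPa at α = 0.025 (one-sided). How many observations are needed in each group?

For two equal groups, n per group = 2·((z_α + z_β)·σ/δ)².
z_α = 1.960; z_β = 1.282 (power 90%).
n = 2 × (3.242 × 76.2 / 58.9)² = 2 × 17.59 = 35.18
Round up: n = 36 per group.

36 per group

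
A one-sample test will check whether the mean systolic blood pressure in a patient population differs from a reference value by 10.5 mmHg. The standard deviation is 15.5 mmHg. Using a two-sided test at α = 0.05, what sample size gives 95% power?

For a one-sample z-test, n = ((z_{α/2} + z_β)·σ/δ)².
z_{α/2} = 1.960 (two-sided α = 0.05); z_β = 1.645 (power 95% → β = 0.05).
n = (3.605 × 15.5 / 10.5)² = 28.32
Round up: n = 29.

29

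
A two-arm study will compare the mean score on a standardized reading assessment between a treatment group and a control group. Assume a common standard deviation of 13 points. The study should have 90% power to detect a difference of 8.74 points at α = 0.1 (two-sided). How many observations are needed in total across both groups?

76 total

For two equal groups, n per group = 2·((z_{α/2} + z_β)·σ/δ)².
z_{α/2} = 1.645; z_β = 1.282 (power 90%).
n = 2 × (2.927 × 13 / 8.74)² = 2 × 18.95 = 37.90
Round up: n = 38 per group.
Total across both groups: 2 × 38 = 76.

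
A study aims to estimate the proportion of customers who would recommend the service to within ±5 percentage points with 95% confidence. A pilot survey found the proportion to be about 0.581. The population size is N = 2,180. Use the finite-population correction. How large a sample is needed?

320

For a proportion with margin E = 0.05 at 95% confidence, z = 1.960.
n = p̂(1−p̂)(z/E)² = 0.581 × 0.419 × (1.960/0.05)² = 374.08 — call this n₀.
Finite-population correction with N = 2,180: n = n₀ / (1 + (n₀−1)/N) = 374.08 / 1.171 = 319.45
Round up: n = 320.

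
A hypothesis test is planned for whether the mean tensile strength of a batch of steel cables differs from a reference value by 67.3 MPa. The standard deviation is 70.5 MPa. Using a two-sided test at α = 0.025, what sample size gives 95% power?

For a one-sample z-test, n = ((z_{α/2} + z_β)·σ/δ)².
z_{α/2} = 2.241 (two-sided α = 0.025); z_β = 1.645 (power 95% → β = 0.05).
n = (3.886 × 70.5 / 67.3)² = 16.57
Round up: n = 17.

17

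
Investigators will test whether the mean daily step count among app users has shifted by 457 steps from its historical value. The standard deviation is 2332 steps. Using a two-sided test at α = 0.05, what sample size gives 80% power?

205

For a one-sample z-test, n = ((z_{α/2} + z_β)·σ/δ)².
z_{α/2} = 1.960 (two-sided α = 0.05); z_β = 0.842 (power 80% → β = 0.2).
n = (2.802 × 2332 / 457)² = 204.44
Round up: n = 205.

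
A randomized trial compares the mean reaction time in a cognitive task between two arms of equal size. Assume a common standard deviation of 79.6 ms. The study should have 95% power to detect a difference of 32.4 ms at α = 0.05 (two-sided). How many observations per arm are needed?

157 per group

For two equal groups, n per group = 2·((z_{α/2} + z_β)·σ/δ)².
z_{α/2} = 1.960; z_β = 1.645 (power 95%).
n = 2 × (3.605 × 79.6 / 32.4)² = 2 × 78.44 = 156.88
Round up: n = 157 per group.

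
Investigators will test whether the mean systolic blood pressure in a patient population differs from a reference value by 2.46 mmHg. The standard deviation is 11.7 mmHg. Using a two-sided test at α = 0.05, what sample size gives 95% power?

For a one-sample z-test, n = ((z_{α/2} + z_β)·σ/δ)².
z_{α/2} = 1.960 (two-sided α = 0.05); z_β = 1.645 (power 95% → β = 0.05).
n = (3.605 × 11.7 / 2.46)² = 293.98
Round up: n = 294.

294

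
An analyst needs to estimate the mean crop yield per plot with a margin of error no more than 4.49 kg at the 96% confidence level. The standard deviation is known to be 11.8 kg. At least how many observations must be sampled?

For a mean, the margin of error is E = z·σ/√n, so n = (zσ/E)².
At 96% confidence, z = 2.054.
n = (2.054 × 11.8 / 4.49)² = 29.14
Round up: n = 30.

n = 30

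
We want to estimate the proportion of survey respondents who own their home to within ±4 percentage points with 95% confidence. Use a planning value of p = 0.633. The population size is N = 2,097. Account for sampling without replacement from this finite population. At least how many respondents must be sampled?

For a proportion with margin E = 0.04 at 95% confidence, z = 1.960.
n = p̂(1−p̂)(z/E)² = 0.633 × 0.367 × (1.960/0.04)² = 557.78 — call this n₀.
Finite-population correction with N = 2,097: n = n₀ / (1 + (n₀−1)/N) = 557.78 / 1.266 = 440.58
Round up: n = 441.

441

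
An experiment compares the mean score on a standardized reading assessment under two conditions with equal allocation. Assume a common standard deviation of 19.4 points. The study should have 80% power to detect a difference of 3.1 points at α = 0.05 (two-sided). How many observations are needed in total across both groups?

For two equal groups, n per group = 2·((z_{α/2} + z_β)·σ/δ)².
z_{α/2} = 1.960; z_β = 0.842 (power 80%).
n = 2 × (2.802 × 19.4 / 3.1)² = 2 × 307.48 = 614.96
Round up: n = 615 per group.
Total across both groups: 2 × 615 = 1230.

1230 total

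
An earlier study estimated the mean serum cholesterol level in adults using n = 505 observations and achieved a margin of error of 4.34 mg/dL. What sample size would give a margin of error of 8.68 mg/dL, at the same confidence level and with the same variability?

n = 127

Margin of error scales as 1/√n, so n₂ = n₁·(E₁/E₂)².
n₂ = 505 × (4.34/8.68)² = 505 × 0.25 = 126.25
Round up: n₂ = 127.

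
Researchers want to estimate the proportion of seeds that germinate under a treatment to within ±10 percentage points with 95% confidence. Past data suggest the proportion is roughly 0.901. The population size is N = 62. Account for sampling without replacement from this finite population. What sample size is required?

23

For a proportion with margin E = 0.1 at 95% confidence, z = 1.960.
n = p̂(1−p̂)(z/E)² = 0.901 × 0.099 × (1.960/0.1)² = 34.27 — call this n₀.
Finite-population correction with N = 62: n = n₀ / (1 + (n₀−1)/N) = 34.27 / 1.537 = 22.30
Round up: n = 23.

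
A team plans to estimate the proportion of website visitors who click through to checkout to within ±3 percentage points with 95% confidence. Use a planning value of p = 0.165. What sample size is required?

589

For a proportion with margin E = 0.03 at 95% confidence, z = 1.960.
n = p̂(1−p̂)(z/E)² = 0.165 × 0.835 × (1.960/0.03)² = 588.08
Round up: n = 589.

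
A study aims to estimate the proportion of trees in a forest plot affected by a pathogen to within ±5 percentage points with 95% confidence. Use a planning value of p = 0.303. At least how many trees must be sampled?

325

For a proportion with margin E = 0.05 at 95% confidence, z = 1.960.
n = p̂(1−p̂)(z/E)² = 0.303 × 0.697 × (1.960/0.05)² = 324.52
Round up: n = 325.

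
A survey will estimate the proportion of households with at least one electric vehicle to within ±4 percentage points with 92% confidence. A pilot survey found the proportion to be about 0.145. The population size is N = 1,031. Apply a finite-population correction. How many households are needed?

For a proportion with margin E = 0.04 at 92% confidence, z = 1.751.
n = p̂(1−p̂)(z/E)² = 0.145 × 0.855 × (1.751/0.04)² = 237.57 — call this n₀.
Finite-population correction with N = 1,031: n = n₀ / (1 + (n₀−1)/N) = 237.57 / 1.229 = 193.30
Round up: n = 194.

n = 194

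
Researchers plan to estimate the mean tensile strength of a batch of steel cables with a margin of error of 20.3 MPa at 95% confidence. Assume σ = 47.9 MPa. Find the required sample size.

22

For a mean, the margin of error is E = z·σ/√n, so n = (zσ/E)².
At 95% confidence, z = 1.960.
n = (1.960 × 47.9 / 20.3)² = 21.39
Round up: n = 22.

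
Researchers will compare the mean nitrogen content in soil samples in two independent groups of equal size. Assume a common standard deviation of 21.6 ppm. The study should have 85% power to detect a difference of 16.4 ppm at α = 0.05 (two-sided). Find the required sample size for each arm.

For two equal groups, n per group = 2·((z_{α/2} + z_β)·σ/δ)².
z_{α/2} = 1.960; z_β = 1.036 (power 85%).
n = 2 × (2.996 × 21.6 / 16.4)² = 2 × 15.57 = 31.14
Round up: n = 32 per group.

32 per group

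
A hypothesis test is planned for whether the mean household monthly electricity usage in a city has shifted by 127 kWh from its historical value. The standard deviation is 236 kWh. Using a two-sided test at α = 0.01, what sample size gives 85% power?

46

For a one-sample z-test, n = ((z_{α/2} + z_β)·σ/δ)².
z_{α/2} = 2.576 (two-sided α = 0.01); z_β = 1.036 (power 85% → β = 0.15).
n = (3.612 × 236 / 127)² = 45.05
Round up: n = 46.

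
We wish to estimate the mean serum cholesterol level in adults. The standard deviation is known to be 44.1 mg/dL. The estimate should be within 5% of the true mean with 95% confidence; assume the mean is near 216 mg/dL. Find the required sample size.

For a mean, the margin of error is E = z·σ/√n, so n = (zσ/E)².
At 95% confidence, z = 1.960.
E = 5% of 216 = 10.8 mg/dL.
n = (1.960 × 44.1 / 10.8)² = 64.05
Round up: n = 65.

65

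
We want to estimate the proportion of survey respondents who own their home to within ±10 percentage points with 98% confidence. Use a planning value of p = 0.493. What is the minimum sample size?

n = 136

For a proportion with margin E = 0.1 at 98% confidence, z = 2.326.
n = p̂(1−p̂)(z/E)² = 0.493 × 0.507 × (2.326/0.1)² = 135.23
Round up: n = 136.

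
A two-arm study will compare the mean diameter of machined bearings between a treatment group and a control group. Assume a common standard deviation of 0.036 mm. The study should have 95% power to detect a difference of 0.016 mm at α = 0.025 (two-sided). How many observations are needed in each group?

For two equal groups, n per group = 2·((z_{α/2} + z_β)·σ/δ)².
z_{α/2} = 2.241; z_β = 1.645 (power 95%).
n = 2 × (3.886 × 0.036 / 0.016)² = 2 × 76.45 = 152.90
Round up: n = 153 per group.

153 per group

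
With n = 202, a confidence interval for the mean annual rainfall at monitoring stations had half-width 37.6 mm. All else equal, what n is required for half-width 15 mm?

Margin of error scales as 1/√n, so n₂ = n₁·(E₁/E₂)².
n₂ = 202 × (37.6/15)² = 202 × 6.283 = 1269.17
Round up: n₂ = 1270.

1270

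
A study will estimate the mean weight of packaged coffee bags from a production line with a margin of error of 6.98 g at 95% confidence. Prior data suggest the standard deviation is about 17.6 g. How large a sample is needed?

25

For a mean, the margin of error is E = z·σ/√n, so n = (zσ/E)².
At 95% confidence, z = 1.960.
n = (1.960 × 17.6 / 6.98)² = 24.42
Round up: n = 25.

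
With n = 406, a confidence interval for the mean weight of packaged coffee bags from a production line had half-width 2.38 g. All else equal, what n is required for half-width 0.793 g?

3658

Margin of error scales as 1/√n, so n₂ = n₁·(E₁/E₂)².
n₂ = 406 × (2.38/0.793)² = 406 × 9.008 = 3657.25
Round up: n₂ = 3658.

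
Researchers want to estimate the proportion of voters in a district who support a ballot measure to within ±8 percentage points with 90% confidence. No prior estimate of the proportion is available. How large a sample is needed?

106

For a proportion with margin E = 0.08 at 90% confidence, z = 1.645.
With no prior estimate, use p = 0.5, which maximizes p(1−p) at 0.25.
n = 0.25 × (z/E)² = 0.25 × (1.645/0.08)² = 105.70
Round up: n = 106.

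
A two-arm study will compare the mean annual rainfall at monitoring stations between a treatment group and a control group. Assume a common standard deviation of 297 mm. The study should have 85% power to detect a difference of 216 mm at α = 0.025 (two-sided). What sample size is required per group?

41 per group

For two equal groups, n per group = 2·((z_{α/2} + z_β)·σ/δ)².
z_{α/2} = 2.241; z_β = 1.036 (power 85%).
n = 2 × (3.277 × 297 / 216)² = 2 × 20.30 = 40.60
Round up: n = 41 per group.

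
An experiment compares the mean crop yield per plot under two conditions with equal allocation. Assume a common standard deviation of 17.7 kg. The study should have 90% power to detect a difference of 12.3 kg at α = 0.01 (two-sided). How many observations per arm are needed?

For two equal groups, n per group = 2·((z_{α/2} + z_β)·σ/δ)².
z_{α/2} = 2.576; z_β = 1.282 (power 90%).
n = 2 × (3.858 × 17.7 / 12.3)² = 2 × 30.82 = 61.64
Round up: n = 62 per group.

62 per group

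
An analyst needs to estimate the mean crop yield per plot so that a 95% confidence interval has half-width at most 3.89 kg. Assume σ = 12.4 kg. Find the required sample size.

n = 40

For a mean, the margin of error is E = z·σ/√n, so n = (zσ/E)².
At 95% confidence, z = 1.960.
n = (1.960 × 12.4 / 3.89)² = 39.04
Round up: n = 40.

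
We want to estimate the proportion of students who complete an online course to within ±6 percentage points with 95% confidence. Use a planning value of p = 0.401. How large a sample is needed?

For a proportion with margin E = 0.06 at 95% confidence, z = 1.960.
n = p̂(1−p̂)(z/E)² = 0.401 × 0.599 × (1.960/0.06)² = 256.32
Round up: n = 257.

257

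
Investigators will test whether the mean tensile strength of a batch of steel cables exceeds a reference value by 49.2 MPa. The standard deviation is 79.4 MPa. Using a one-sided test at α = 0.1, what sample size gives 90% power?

18

For a one-sample z-test, n = ((z_α + z_β)·σ/δ)².
z_α = 1.282 (one-sided α = 0.1); z_β = 1.282 (power 90% → β = 0.1).
n = (2.564 × 79.4 / 49.2)² = 17.12
Round up: n = 18.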